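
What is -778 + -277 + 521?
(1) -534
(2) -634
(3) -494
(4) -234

First: -778 + -277 = -1055
Then: -1055 + 521 = -534
1) -534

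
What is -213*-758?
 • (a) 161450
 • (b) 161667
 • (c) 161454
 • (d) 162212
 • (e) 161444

-213 * -758 = 161454
c) 161454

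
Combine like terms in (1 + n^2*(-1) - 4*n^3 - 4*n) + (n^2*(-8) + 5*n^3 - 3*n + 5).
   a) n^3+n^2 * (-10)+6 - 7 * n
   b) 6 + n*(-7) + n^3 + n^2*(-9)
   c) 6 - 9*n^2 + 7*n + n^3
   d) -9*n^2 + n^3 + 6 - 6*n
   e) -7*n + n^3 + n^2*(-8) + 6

Adding the polynomials and combining like terms:
(1 + n^2*(-1) - 4*n^3 - 4*n) + (n^2*(-8) + 5*n^3 - 3*n + 5)
= 6 + n*(-7) + n^3 + n^2*(-9)
b) 6 + n*(-7) + n^3 + n^2*(-9)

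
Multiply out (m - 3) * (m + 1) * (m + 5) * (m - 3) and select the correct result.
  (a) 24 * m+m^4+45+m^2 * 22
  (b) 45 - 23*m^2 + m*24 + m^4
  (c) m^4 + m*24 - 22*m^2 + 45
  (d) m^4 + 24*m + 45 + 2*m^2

Expanding (m - 3) * (m + 1) * (m + 5) * (m - 3):
= m^4 + m*24 - 22*m^2 + 45
c) m^4 + m*24 - 22*m^2 + 45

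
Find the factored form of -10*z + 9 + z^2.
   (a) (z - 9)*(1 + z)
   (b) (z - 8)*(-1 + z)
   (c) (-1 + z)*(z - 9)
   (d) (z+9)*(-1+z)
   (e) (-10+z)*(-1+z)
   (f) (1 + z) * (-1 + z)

We need to factor -10*z + 9 + z^2.
The factored form is (-1 + z)*(z - 9).
c) (-1 + z)*(z - 9)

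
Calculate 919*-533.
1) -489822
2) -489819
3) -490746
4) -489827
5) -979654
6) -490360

919 * -533 = -489827
4) -489827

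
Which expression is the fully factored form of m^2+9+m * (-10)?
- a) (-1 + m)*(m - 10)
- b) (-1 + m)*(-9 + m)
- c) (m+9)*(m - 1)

We need to factor m^2+9+m * (-10).
The factored form is (-1 + m)*(-9 + m).
b) (-1 + m)*(-9 + m)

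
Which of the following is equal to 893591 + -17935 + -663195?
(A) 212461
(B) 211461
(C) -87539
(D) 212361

First: 893591 + -17935 = 875656
Then: 875656 + -663195 = 212461
A) 212461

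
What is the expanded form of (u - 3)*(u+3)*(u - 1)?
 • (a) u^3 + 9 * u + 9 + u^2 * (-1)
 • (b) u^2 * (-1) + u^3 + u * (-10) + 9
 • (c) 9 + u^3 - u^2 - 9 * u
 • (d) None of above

Expanding (u - 3)*(u+3)*(u - 1):
= 9 + u^3 - u^2 - 9 * u
c) 9 + u^3 - u^2 - 9 * u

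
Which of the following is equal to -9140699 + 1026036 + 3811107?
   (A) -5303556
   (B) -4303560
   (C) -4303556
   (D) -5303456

First: -9140699 + 1026036 = -8114663
Then: -8114663 + 3811107 = -4303556
C) -4303556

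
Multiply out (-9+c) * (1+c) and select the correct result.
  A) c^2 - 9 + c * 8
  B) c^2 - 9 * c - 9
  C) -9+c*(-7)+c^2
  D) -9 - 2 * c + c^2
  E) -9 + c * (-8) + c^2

Expanding (-9+c) * (1+c):
= -9 + c * (-8) + c^2
E) -9 + c * (-8) + c^2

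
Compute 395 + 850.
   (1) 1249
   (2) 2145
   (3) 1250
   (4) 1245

395 + 850 = 1245
4) 1245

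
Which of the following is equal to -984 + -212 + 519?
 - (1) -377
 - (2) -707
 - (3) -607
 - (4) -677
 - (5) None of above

First: -984 + -212 = -1196
Then: -1196 + 519 = -677
4) -677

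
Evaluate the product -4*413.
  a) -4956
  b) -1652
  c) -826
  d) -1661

-4 * 413 = -1652
b) -1652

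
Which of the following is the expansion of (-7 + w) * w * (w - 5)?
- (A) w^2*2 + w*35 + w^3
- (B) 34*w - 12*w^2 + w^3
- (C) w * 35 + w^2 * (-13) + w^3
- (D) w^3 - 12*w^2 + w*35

Expanding (-7 + w) * w * (w - 5):
= w^3 - 12*w^2 + w*35
D) w^3 - 12*w^2 + w*35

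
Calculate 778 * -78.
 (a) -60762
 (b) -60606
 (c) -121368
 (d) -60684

778 * -78 = -60684
d) -60684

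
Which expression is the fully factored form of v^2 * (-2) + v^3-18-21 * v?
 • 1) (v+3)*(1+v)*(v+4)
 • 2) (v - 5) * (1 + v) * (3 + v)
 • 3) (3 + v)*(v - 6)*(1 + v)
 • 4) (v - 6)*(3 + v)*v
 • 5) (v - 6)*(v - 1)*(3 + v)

We need to factor v^2 * (-2) + v^3-18-21 * v.
The factored form is (3 + v)*(v - 6)*(1 + v).
3) (3 + v)*(v - 6)*(1 + v)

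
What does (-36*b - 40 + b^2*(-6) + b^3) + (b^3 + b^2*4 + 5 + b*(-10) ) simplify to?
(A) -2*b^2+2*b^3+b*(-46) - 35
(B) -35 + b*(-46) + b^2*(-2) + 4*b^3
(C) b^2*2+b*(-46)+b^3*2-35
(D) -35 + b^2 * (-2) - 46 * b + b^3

Adding the polynomials and combining like terms:
(-36*b - 40 + b^2*(-6) + b^3) + (b^3 + b^2*4 + 5 + b*(-10))
= -2*b^2+2*b^3+b*(-46) - 35
A) -2*b^2+2*b^3+b*(-46) - 35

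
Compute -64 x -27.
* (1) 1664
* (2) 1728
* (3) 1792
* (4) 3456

-64 * -27 = 1728
2) 1728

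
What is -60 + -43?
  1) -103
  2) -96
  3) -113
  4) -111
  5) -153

-60 + -43 = -103
1) -103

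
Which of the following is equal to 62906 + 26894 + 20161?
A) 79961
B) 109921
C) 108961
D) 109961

First: 62906 + 26894 = 89800
Then: 89800 + 20161 = 109961
D) 109961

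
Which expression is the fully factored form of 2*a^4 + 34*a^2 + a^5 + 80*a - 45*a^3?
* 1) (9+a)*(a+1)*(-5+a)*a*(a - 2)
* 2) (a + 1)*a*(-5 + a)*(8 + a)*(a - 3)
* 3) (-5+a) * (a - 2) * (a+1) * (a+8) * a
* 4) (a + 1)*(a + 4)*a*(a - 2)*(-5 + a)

We need to factor 2*a^4 + 34*a^2 + a^5 + 80*a - 45*a^3.
The factored form is (-5+a) * (a - 2) * (a+1) * (a+8) * a.
3) (-5+a) * (a - 2) * (a+1) * (a+8) * a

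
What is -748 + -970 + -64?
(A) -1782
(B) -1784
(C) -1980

First: -748 + -970 = -1718
Then: -1718 + -64 = -1782
A) -1782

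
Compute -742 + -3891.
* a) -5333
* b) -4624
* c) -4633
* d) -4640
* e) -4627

-742 + -3891 = -4633
c) -4633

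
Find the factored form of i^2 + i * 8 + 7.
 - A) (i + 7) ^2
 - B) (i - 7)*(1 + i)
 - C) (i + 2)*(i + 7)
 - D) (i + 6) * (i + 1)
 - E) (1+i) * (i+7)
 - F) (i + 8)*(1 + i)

We need to factor i^2 + i * 8 + 7.
The factored form is (1+i) * (i+7).
E) (1+i) * (i+7)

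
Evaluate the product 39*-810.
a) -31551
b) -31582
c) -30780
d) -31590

39 * -810 = -31590
d) -31590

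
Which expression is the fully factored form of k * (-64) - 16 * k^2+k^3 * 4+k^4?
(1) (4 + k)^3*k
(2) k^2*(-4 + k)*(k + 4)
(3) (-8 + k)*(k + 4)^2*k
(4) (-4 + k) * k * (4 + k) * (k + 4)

We need to factor k * (-64) - 16 * k^2+k^3 * 4+k^4.
The factored form is (-4 + k) * k * (4 + k) * (k + 4).
4) (-4 + k) * k * (4 + k) * (k + 4)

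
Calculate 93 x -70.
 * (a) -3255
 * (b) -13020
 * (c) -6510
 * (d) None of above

93 * -70 = -6510
c) -6510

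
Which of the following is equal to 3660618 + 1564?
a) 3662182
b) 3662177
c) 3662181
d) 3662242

3660618 + 1564 = 3662182
a) 3662182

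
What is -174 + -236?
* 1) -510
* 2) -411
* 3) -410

-174 + -236 = -410
3) -410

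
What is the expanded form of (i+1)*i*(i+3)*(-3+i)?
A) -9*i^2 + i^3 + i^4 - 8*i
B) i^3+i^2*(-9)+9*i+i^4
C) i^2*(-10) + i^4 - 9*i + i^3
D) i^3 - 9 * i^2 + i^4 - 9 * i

Expanding (i+1)*i*(i+3)*(-3+i):
= i^3 - 9 * i^2 + i^4 - 9 * i
D) i^3 - 9 * i^2 + i^4 - 9 * i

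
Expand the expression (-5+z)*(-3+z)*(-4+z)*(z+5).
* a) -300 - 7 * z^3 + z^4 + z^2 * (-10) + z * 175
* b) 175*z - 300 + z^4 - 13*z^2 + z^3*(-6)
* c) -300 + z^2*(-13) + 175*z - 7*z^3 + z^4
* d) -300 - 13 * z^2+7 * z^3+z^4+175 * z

Expanding (-5+z)*(-3+z)*(-4+z)*(z+5):
= -300 + z^2*(-13) + 175*z - 7*z^3 + z^4
c) -300 + z^2*(-13) + 175*z - 7*z^3 + z^4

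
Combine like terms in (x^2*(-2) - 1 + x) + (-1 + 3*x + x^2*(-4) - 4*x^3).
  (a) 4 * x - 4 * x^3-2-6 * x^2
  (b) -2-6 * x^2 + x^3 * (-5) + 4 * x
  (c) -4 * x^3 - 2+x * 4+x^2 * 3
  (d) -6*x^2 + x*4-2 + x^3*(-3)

Adding the polynomials and combining like terms:
(x^2*(-2) - 1 + x) + (-1 + 3*x + x^2*(-4) - 4*x^3)
= 4 * x - 4 * x^3-2-6 * x^2
a) 4 * x - 4 * x^3-2-6 * x^2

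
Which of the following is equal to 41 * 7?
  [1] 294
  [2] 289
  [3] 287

41 * 7 = 287
3) 287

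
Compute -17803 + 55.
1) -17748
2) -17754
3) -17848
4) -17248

-17803 + 55 = -17748
1) -17748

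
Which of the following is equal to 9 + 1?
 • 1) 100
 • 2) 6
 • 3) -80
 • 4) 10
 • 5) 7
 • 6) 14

9 + 1 = 10
4) 10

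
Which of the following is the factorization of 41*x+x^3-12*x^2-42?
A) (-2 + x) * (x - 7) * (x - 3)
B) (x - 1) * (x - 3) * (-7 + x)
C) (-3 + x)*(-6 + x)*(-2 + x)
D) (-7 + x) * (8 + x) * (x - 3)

We need to factor 41*x+x^3-12*x^2-42.
The factored form is (-2 + x) * (x - 7) * (x - 3).
A) (-2 + x) * (x - 7) * (x - 3)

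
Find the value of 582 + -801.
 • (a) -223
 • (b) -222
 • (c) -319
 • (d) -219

582 + -801 = -219
d) -219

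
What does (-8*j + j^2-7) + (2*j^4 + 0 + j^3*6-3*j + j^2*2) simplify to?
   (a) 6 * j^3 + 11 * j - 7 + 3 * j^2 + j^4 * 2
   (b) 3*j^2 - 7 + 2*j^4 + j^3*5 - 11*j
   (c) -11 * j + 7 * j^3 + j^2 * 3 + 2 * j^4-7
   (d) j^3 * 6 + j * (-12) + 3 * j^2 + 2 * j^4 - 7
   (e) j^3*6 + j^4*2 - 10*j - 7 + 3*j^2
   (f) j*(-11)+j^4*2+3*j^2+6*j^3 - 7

Adding the polynomials and combining like terms:
(-8*j + j^2 - 7) + (2*j^4 + 0 + j^3*6 - 3*j + j^2*2)
= j*(-11)+j^4*2+3*j^2+6*j^3 - 7
f) j*(-11)+j^4*2+3*j^2+6*j^3 - 7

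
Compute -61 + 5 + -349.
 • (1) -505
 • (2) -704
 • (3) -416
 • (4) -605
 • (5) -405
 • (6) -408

First: -61 + 5 = -56
Then: -56 + -349 = -405
5) -405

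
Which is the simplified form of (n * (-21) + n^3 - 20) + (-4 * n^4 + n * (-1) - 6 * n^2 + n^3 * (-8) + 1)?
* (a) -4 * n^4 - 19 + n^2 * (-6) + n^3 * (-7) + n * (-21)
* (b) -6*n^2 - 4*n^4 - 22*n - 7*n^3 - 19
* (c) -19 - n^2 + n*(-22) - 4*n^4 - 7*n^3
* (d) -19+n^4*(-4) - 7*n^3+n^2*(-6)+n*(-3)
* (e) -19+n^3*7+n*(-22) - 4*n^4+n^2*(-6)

Adding the polynomials and combining like terms:
(n*(-21) + n^3 - 20) + (-4*n^4 + n*(-1) - 6*n^2 + n^3*(-8) + 1)
= -6*n^2 - 4*n^4 - 22*n - 7*n^3 - 19
b) -6*n^2 - 4*n^4 - 22*n - 7*n^3 - 19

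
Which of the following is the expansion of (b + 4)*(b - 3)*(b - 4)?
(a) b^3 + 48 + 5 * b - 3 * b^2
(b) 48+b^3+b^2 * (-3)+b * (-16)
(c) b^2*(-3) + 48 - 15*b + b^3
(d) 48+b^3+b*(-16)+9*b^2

Expanding (b + 4)*(b - 3)*(b - 4):
= 48+b^3+b^2 * (-3)+b * (-16)
b) 48+b^3+b^2 * (-3)+b * (-16)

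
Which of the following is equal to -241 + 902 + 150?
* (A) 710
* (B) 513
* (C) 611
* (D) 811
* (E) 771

First: -241 + 902 = 661
Then: 661 + 150 = 811
D) 811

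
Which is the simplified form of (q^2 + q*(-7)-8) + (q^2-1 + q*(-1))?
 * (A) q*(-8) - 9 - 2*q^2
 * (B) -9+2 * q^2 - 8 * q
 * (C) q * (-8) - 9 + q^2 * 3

Adding the polynomials and combining like terms:
(q^2 + q*(-7) - 8) + (q^2 - 1 + q*(-1))
= -9+2 * q^2 - 8 * q
B) -9+2 * q^2 - 8 * q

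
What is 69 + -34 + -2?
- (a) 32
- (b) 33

First: 69 + -34 = 35
Then: 35 + -2 = 33
b) 33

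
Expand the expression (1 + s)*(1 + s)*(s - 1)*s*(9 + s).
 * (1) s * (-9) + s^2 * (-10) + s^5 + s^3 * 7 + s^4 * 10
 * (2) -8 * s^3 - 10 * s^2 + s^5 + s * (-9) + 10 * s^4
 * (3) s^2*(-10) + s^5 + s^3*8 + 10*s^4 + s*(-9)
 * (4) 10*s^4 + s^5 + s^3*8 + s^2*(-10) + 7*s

Expanding (1 + s)*(1 + s)*(s - 1)*s*(9 + s):
= s^2*(-10) + s^5 + s^3*8 + 10*s^4 + s*(-9)
3) s^2*(-10) + s^5 + s^3*8 + 10*s^4 + s*(-9)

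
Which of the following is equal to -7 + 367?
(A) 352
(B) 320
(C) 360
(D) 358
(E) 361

-7 + 367 = 360
C) 360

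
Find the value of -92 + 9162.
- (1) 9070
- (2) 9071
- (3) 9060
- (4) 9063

-92 + 9162 = 9070
1) 9070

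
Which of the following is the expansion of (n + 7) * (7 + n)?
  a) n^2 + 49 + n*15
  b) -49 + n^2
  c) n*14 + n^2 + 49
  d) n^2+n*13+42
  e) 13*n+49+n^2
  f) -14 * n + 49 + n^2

Expanding (n + 7) * (7 + n):
= n*14 + n^2 + 49
c) n*14 + n^2 + 49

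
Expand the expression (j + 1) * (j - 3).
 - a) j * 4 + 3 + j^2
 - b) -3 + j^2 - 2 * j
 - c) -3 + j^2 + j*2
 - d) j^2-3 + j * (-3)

Expanding (j + 1) * (j - 3):
= -3 + j^2 - 2 * j
b) -3 + j^2 - 2 * j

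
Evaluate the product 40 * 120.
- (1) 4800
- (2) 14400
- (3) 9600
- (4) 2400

40 * 120 = 4800
1) 4800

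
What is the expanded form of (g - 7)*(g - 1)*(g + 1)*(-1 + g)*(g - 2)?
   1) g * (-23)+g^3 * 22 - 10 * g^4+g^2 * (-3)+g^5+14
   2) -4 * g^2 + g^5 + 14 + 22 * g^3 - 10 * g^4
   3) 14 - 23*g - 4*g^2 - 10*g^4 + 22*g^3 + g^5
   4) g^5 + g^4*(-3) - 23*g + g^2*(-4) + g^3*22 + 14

Expanding (g - 7)*(g - 1)*(g + 1)*(-1 + g)*(g - 2):
= 14 - 23*g - 4*g^2 - 10*g^4 + 22*g^3 + g^5
3) 14 - 23*g - 4*g^2 - 10*g^4 + 22*g^3 + g^5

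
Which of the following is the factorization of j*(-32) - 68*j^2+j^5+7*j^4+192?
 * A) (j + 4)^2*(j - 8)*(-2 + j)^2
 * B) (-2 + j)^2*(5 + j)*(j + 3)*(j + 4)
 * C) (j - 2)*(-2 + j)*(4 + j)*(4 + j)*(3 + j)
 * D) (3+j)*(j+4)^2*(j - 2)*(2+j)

We need to factor j*(-32) - 68*j^2+j^5+7*j^4+192.
The factored form is (j - 2)*(-2 + j)*(4 + j)*(4 + j)*(3 + j).
C) (j - 2)*(-2 + j)*(4 + j)*(4 + j)*(3 + j)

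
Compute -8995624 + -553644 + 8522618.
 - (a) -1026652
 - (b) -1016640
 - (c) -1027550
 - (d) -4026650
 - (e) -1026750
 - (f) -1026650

First: -8995624 + -553644 = -9549268
Then: -9549268 + 8522618 = -1026650
f) -1026650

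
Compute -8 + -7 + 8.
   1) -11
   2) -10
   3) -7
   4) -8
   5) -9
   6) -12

First: -8 + -7 = -15
Then: -15 + 8 = -7
3) -7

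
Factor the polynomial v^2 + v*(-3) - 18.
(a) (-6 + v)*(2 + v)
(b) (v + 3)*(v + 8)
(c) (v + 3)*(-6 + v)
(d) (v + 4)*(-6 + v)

We need to factor v^2 + v*(-3) - 18.
The factored form is (v + 3)*(-6 + v).
c) (v + 3)*(-6 + v)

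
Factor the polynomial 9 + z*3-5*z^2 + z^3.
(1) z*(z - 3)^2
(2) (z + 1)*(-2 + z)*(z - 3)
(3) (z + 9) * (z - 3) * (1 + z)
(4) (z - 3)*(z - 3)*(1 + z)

We need to factor 9 + z*3-5*z^2 + z^3.
The factored form is (z - 3)*(z - 3)*(1 + z).
4) (z - 3)*(z - 3)*(1 + z)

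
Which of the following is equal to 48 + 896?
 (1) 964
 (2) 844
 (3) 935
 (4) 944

48 + 896 = 944
4) 944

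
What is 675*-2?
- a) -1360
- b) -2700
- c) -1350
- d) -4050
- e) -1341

675 * -2 = -1350
c) -1350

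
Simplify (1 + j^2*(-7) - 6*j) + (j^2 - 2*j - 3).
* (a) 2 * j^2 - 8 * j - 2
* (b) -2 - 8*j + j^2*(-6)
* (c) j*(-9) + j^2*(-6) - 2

Adding the polynomials and combining like terms:
(1 + j^2*(-7) - 6*j) + (j^2 - 2*j - 3)
= -2 - 8*j + j^2*(-6)
b) -2 - 8*j + j^2*(-6)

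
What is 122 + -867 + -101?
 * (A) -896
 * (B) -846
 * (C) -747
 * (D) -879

First: 122 + -867 = -745
Then: -745 + -101 = -846
B) -846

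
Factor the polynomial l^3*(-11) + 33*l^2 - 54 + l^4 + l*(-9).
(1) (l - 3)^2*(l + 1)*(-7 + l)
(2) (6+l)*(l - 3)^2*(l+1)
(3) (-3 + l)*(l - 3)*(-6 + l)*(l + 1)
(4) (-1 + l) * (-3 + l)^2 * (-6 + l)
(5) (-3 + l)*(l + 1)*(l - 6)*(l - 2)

We need to factor l^3*(-11) + 33*l^2 - 54 + l^4 + l*(-9).
The factored form is (-3 + l)*(l - 3)*(-6 + l)*(l + 1).
3) (-3 + l)*(l - 3)*(-6 + l)*(l + 1)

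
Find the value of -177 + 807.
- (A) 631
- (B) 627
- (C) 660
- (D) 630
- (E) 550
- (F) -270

-177 + 807 = 630
D) 630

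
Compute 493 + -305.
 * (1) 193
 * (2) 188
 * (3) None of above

493 + -305 = 188
2) 188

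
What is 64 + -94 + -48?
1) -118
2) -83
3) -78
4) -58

First: 64 + -94 = -30
Then: -30 + -48 = -78
3) -78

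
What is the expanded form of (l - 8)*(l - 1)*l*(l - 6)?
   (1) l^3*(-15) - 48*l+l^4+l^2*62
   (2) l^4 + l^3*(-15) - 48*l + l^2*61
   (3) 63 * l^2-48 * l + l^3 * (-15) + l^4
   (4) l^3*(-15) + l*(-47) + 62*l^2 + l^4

Expanding (l - 8)*(l - 1)*l*(l - 6):
= l^3*(-15) - 48*l+l^4+l^2*62
1) l^3*(-15) - 48*l+l^4+l^2*62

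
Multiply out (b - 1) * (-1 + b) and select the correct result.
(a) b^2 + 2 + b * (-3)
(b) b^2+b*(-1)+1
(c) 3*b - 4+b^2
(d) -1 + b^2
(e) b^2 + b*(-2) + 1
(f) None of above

Expanding (b - 1) * (-1 + b):
= b^2 + b*(-2) + 1
e) b^2 + b*(-2) + 1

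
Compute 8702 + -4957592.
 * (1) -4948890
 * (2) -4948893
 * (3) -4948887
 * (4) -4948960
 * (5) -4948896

8702 + -4957592 = -4948890
1) -4948890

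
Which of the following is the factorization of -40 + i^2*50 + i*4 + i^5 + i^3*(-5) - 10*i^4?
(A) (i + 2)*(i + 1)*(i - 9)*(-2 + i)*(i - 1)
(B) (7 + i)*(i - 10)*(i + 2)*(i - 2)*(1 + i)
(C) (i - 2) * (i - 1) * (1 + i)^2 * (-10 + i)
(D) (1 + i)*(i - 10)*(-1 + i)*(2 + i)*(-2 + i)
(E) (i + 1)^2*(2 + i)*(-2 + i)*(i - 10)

We need to factor -40 + i^2*50 + i*4 + i^5 + i^3*(-5) - 10*i^4.
The factored form is (1 + i)*(i - 10)*(-1 + i)*(2 + i)*(-2 + i).
D) (1 + i)*(i - 10)*(-1 + i)*(2 + i)*(-2 + i)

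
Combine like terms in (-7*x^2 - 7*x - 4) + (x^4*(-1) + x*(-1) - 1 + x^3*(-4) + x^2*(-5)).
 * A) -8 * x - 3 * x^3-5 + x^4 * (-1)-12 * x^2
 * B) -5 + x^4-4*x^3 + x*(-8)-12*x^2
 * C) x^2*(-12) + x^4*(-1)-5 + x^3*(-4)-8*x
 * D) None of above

Adding the polynomials and combining like terms:
(-7*x^2 - 7*x - 4) + (x^4*(-1) + x*(-1) - 1 + x^3*(-4) + x^2*(-5))
= x^2*(-12) + x^4*(-1)-5 + x^3*(-4)-8*x
C) x^2*(-12) + x^4*(-1)-5 + x^3*(-4)-8*x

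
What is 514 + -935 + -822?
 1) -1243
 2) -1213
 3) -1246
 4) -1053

First: 514 + -935 = -421
Then: -421 + -822 = -1243
1) -1243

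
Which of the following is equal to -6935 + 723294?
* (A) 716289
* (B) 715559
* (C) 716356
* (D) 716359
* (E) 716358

-6935 + 723294 = 716359
D) 716359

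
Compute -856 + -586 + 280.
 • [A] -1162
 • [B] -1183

First: -856 + -586 = -1442
Then: -1442 + 280 = -1162
A) -1162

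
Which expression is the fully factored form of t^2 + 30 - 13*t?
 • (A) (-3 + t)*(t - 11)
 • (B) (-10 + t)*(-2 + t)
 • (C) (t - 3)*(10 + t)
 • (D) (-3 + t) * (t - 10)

We need to factor t^2 + 30 - 13*t.
The factored form is (-3 + t) * (t - 10).
D) (-3 + t) * (t - 10)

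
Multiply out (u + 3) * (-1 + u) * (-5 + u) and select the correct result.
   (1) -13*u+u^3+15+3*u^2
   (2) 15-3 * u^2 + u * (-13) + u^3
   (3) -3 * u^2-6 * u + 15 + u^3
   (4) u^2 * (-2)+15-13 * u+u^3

Expanding (u + 3) * (-1 + u) * (-5 + u):
= 15-3 * u^2 + u * (-13) + u^3
2) 15-3 * u^2 + u * (-13) + u^3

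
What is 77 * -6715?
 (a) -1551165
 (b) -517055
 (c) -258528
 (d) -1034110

77 * -6715 = -517055
b) -517055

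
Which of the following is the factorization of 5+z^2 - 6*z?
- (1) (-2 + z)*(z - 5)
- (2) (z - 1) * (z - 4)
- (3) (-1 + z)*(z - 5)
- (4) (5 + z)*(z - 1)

We need to factor 5+z^2 - 6*z.
The factored form is (-1 + z)*(z - 5).
3) (-1 + z)*(z - 5)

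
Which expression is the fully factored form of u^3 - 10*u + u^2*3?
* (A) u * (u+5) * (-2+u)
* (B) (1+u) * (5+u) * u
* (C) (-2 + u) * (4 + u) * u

We need to factor u^3 - 10*u + u^2*3.
The factored form is u * (u+5) * (-2+u).
A) u * (u+5) * (-2+u)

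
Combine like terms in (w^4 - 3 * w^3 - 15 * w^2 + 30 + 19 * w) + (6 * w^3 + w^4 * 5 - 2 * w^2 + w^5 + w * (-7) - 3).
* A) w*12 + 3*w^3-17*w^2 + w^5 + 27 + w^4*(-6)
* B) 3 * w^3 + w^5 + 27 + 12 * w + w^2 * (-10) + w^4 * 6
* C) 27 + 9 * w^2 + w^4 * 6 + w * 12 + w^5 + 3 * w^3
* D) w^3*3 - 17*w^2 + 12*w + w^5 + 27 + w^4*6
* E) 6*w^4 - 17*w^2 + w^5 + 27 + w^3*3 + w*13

Adding the polynomials and combining like terms:
(w^4 - 3*w^3 - 15*w^2 + 30 + 19*w) + (6*w^3 + w^4*5 - 2*w^2 + w^5 + w*(-7) - 3)
= w^3*3 - 17*w^2 + 12*w + w^5 + 27 + w^4*6
D) w^3*3 - 17*w^2 + 12*w + w^5 + 27 + w^4*6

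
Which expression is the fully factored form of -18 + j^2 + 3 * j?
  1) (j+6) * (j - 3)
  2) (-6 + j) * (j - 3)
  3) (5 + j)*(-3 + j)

We need to factor -18 + j^2 + 3 * j.
The factored form is (j+6) * (j - 3).
1) (j+6) * (j - 3)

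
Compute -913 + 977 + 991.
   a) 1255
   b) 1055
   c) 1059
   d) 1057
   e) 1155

First: -913 + 977 = 64
Then: 64 + 991 = 1055
b) 1055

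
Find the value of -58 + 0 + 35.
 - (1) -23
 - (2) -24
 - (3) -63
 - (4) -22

First: -58 + 0 = -58
Then: -58 + 35 = -23
1) -23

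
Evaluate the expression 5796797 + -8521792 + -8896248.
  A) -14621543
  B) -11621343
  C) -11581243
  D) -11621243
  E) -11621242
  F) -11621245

First: 5796797 + -8521792 = -2724995
Then: -2724995 + -8896248 = -11621243
D) -11621243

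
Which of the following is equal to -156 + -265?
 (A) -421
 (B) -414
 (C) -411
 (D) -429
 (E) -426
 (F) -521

-156 + -265 = -421
A) -421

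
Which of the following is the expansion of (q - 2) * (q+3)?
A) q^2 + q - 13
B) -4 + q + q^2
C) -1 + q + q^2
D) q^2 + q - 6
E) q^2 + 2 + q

Expanding (q - 2) * (q+3):
= q^2 + q - 6
D) q^2 + q - 6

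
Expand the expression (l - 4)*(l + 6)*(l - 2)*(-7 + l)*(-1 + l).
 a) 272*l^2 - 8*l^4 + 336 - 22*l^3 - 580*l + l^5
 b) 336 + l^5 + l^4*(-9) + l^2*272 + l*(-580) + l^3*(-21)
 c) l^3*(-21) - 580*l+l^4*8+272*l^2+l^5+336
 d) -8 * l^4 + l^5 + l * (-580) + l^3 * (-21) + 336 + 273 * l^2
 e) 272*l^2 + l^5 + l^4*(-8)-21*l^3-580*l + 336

Expanding (l - 4)*(l + 6)*(l - 2)*(-7 + l)*(-1 + l):
= 272*l^2 + l^5 + l^4*(-8)-21*l^3-580*l + 336
e) 272*l^2 + l^5 + l^4*(-8)-21*l^3-580*l + 336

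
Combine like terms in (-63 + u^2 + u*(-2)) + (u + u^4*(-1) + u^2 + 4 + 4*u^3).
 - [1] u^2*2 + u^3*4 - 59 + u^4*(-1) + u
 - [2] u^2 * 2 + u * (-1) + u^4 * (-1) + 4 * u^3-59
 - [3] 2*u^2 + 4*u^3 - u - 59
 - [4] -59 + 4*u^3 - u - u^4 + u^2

Adding the polynomials and combining like terms:
(-63 + u^2 + u*(-2)) + (u + u^4*(-1) + u^2 + 4 + 4*u^3)
= u^2 * 2 + u * (-1) + u^4 * (-1) + 4 * u^3-59
2) u^2 * 2 + u * (-1) + u^4 * (-1) + 4 * u^3-59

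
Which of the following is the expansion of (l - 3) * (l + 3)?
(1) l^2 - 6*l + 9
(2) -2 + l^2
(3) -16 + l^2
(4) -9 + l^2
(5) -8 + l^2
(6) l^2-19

Expanding (l - 3) * (l + 3):
= -9 + l^2
4) -9 + l^2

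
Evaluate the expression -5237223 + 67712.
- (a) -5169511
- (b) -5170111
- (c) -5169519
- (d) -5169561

-5237223 + 67712 = -5169511
a) -5169511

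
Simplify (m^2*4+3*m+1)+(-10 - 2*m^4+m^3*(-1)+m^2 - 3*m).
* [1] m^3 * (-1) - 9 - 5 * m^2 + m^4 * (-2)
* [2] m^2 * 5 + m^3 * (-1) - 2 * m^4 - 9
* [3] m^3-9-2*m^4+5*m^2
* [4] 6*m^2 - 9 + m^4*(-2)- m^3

Adding the polynomials and combining like terms:
(m^2*4 + 3*m + 1) + (-10 - 2*m^4 + m^3*(-1) + m^2 - 3*m)
= m^2 * 5 + m^3 * (-1) - 2 * m^4 - 9
2) m^2 * 5 + m^3 * (-1) - 2 * m^4 - 9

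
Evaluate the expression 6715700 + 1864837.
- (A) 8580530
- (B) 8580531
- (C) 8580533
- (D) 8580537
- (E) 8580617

6715700 + 1864837 = 8580537
D) 8580537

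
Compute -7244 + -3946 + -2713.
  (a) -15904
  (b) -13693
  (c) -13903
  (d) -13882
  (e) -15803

First: -7244 + -3946 = -11190
Then: -11190 + -2713 = -13903
c) -13903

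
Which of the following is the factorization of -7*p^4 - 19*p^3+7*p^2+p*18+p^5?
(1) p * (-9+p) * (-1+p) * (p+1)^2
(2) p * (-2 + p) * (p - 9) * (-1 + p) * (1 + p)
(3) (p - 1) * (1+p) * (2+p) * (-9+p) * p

We need to factor -7*p^4 - 19*p^3+7*p^2+p*18+p^5.
The factored form is (p - 1) * (1+p) * (2+p) * (-9+p) * p.
3) (p - 1) * (1+p) * (2+p) * (-9+p) * p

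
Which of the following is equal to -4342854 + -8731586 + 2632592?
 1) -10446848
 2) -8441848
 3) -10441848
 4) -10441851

First: -4342854 + -8731586 = -13074440
Then: -13074440 + 2632592 = -10441848
3) -10441848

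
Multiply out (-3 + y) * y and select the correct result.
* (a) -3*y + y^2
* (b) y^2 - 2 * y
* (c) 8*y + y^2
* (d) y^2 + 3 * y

Expanding (-3 + y) * y:
= -3*y + y^2
a) -3*y + y^2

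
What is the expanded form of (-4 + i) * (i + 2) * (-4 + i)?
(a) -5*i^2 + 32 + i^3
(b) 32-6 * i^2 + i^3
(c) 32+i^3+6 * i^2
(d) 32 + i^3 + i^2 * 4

Expanding (-4 + i) * (i + 2) * (-4 + i):
= 32-6 * i^2 + i^3
b) 32-6 * i^2 + i^3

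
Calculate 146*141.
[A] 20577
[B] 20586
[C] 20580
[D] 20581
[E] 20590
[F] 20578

146 * 141 = 20586
B) 20586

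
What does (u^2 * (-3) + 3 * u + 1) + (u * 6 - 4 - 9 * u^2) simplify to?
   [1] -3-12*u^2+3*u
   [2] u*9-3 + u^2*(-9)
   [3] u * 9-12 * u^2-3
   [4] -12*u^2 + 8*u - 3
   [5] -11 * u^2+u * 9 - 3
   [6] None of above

Adding the polynomials and combining like terms:
(u^2*(-3) + 3*u + 1) + (u*6 - 4 - 9*u^2)
= u * 9-12 * u^2-3
3) u * 9-12 * u^2-3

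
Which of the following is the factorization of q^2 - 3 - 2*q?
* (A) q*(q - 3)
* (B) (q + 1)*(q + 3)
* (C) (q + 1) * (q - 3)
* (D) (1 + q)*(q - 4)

We need to factor q^2 - 3 - 2*q.
The factored form is (q + 1) * (q - 3).
C) (q + 1) * (q - 3)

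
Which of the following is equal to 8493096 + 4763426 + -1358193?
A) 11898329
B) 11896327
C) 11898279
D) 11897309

First: 8493096 + 4763426 = 13256522
Then: 13256522 + -1358193 = 11898329
A) 11898329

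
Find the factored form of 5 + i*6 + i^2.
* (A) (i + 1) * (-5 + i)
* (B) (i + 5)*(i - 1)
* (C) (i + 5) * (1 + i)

We need to factor 5 + i*6 + i^2.
The factored form is (i + 5) * (1 + i).
C) (i + 5) * (1 + i)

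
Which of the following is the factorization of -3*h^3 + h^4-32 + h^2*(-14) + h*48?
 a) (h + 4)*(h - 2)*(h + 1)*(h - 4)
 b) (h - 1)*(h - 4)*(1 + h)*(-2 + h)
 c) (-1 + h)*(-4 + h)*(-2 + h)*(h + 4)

We need to factor -3*h^3 + h^4-32 + h^2*(-14) + h*48.
The factored form is (-1 + h)*(-4 + h)*(-2 + h)*(h + 4).
c) (-1 + h)*(-4 + h)*(-2 + h)*(h + 4)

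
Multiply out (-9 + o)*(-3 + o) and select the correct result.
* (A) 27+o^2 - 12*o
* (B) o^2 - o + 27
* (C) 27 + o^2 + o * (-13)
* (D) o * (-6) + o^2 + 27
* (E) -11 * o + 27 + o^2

Expanding (-9 + o)*(-3 + o):
= 27+o^2 - 12*o
A) 27+o^2 - 12*o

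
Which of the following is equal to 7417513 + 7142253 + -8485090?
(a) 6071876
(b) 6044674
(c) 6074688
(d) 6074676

First: 7417513 + 7142253 = 14559766
Then: 14559766 + -8485090 = 6074676
d) 6074676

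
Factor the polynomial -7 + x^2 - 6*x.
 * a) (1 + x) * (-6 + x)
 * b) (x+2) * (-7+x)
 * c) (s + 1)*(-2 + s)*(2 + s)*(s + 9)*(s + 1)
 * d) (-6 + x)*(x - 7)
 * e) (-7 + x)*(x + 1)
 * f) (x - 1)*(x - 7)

We need to factor -7 + x^2 - 6*x.
The factored form is (-7 + x)*(x + 1).
e) (-7 + x)*(x + 1)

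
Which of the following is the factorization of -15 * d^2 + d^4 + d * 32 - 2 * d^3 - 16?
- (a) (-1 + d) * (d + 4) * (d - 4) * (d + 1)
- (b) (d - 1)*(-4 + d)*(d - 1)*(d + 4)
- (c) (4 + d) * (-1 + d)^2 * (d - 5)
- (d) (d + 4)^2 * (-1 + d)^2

We need to factor -15 * d^2 + d^4 + d * 32 - 2 * d^3 - 16.
The factored form is (d - 1)*(-4 + d)*(d - 1)*(d + 4).
b) (d - 1)*(-4 + d)*(d - 1)*(d + 4)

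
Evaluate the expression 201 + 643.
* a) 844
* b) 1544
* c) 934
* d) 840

201 + 643 = 844
a) 844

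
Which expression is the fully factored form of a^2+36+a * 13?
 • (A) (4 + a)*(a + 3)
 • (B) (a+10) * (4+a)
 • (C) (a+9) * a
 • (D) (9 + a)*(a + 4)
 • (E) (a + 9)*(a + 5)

We need to factor a^2+36+a * 13.
The factored form is (9 + a)*(a + 4).
D) (9 + a)*(a + 4)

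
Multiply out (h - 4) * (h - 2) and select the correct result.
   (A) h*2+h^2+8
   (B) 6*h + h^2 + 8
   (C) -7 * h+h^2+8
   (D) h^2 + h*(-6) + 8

Expanding (h - 4) * (h - 2):
= h^2 + h*(-6) + 8
D) h^2 + h*(-6) + 8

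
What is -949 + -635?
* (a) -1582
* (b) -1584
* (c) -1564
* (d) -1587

-949 + -635 = -1584
b) -1584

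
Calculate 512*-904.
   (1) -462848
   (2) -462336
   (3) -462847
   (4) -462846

512 * -904 = -462848
1) -462848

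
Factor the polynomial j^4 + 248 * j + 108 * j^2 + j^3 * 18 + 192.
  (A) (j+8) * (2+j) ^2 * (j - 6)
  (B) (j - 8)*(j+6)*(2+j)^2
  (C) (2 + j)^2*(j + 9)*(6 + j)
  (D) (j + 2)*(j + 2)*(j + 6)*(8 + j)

We need to factor j^4 + 248 * j + 108 * j^2 + j^3 * 18 + 192.
The factored form is (j + 2)*(j + 2)*(j + 6)*(8 + j).
D) (j + 2)*(j + 2)*(j + 6)*(8 + j)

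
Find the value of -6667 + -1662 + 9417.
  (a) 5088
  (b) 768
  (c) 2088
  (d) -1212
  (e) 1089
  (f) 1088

First: -6667 + -1662 = -8329
Then: -8329 + 9417 = 1088
f) 1088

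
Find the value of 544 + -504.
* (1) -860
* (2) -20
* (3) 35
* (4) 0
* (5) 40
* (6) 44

544 + -504 = 40
5) 40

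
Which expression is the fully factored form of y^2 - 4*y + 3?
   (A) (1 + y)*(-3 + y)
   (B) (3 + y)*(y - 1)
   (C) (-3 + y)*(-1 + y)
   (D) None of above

We need to factor y^2 - 4*y + 3.
The factored form is (-3 + y)*(-1 + y).
C) (-3 + y)*(-1 + y)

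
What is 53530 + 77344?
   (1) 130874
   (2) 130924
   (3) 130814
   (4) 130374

53530 + 77344 = 130874
1) 130874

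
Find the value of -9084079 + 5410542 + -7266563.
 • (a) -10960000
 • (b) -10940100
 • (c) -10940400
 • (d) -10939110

First: -9084079 + 5410542 = -3673537
Then: -3673537 + -7266563 = -10940100
b) -10940100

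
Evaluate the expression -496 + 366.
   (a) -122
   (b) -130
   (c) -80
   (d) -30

-496 + 366 = -130
b) -130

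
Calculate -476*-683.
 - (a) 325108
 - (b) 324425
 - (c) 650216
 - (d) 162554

-476 * -683 = 325108
a) 325108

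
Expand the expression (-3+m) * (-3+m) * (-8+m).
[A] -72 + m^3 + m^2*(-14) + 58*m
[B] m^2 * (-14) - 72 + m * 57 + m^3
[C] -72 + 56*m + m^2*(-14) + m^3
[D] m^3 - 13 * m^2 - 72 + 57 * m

Expanding (-3+m) * (-3+m) * (-8+m):
= m^2 * (-14) - 72 + m * 57 + m^3
B) m^2 * (-14) - 72 + m * 57 + m^3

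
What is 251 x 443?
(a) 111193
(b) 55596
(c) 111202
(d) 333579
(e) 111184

251 * 443 = 111193
a) 111193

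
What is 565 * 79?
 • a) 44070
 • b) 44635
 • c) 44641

565 * 79 = 44635
b) 44635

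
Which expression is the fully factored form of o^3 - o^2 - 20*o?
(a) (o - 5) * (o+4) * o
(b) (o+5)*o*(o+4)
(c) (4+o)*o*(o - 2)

We need to factor o^3 - o^2 - 20*o.
The factored form is (o - 5) * (o+4) * o.
a) (o - 5) * (o+4) * o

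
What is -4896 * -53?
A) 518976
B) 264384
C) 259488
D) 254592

-4896 * -53 = 259488
C) 259488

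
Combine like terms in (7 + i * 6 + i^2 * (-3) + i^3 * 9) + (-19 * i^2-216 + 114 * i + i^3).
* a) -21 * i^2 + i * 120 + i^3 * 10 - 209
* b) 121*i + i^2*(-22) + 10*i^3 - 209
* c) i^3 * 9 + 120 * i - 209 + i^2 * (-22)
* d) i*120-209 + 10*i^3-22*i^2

Adding the polynomials and combining like terms:
(7 + i*6 + i^2*(-3) + i^3*9) + (-19*i^2 - 216 + 114*i + i^3)
= i*120-209 + 10*i^3-22*i^2
d) i*120-209 + 10*i^3-22*i^2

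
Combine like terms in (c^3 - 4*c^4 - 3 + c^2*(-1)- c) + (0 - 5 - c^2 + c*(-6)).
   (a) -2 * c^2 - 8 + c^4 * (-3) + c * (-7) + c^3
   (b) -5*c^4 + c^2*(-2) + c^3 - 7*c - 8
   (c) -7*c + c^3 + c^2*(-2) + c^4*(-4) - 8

Adding the polynomials and combining like terms:
(c^3 - 4*c^4 - 3 + c^2*(-1) - c) + (0 - 5 - c^2 + c*(-6))
= -7*c + c^3 + c^2*(-2) + c^4*(-4) - 8
c) -7*c + c^3 + c^2*(-2) + c^4*(-4) - 8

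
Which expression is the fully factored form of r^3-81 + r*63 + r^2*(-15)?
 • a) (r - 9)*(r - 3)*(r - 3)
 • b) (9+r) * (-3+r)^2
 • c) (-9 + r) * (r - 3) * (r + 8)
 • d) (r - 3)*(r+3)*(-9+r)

We need to factor r^3-81 + r*63 + r^2*(-15).
The factored form is (r - 9)*(r - 3)*(r - 3).
a) (r - 9)*(r - 3)*(r - 3)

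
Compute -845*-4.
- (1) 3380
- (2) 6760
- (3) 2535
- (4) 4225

-845 * -4 = 3380
1) 3380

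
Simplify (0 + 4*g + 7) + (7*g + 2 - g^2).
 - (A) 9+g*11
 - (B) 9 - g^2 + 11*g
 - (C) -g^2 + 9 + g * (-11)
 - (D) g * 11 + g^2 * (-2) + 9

Adding the polynomials and combining like terms:
(0 + 4*g + 7) + (7*g + 2 - g^2)
= 9 - g^2 + 11*g
B) 9 - g^2 + 11*g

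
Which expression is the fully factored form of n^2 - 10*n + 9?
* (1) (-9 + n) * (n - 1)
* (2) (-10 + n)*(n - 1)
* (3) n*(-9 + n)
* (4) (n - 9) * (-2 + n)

We need to factor n^2 - 10*n + 9.
The factored form is (-9 + n) * (n - 1).
1) (-9 + n) * (n - 1)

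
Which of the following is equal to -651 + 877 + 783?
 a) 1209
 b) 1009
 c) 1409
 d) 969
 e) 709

First: -651 + 877 = 226
Then: 226 + 783 = 1009
b) 1009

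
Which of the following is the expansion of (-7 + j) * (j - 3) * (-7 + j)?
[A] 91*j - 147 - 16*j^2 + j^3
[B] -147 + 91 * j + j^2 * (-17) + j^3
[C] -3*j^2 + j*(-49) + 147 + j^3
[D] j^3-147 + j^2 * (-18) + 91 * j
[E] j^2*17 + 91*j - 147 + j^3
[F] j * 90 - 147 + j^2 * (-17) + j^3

Expanding (-7 + j) * (j - 3) * (-7 + j):
= -147 + 91 * j + j^2 * (-17) + j^3
B) -147 + 91 * j + j^2 * (-17) + j^3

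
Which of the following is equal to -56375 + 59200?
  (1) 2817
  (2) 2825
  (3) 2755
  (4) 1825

-56375 + 59200 = 2825
2) 2825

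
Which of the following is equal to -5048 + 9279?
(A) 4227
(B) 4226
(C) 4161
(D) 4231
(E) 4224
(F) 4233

-5048 + 9279 = 4231
D) 4231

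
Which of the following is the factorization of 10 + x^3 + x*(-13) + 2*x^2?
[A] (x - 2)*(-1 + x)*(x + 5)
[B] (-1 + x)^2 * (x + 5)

We need to factor 10 + x^3 + x*(-13) + 2*x^2.
The factored form is (x - 2)*(-1 + x)*(x + 5).
A) (x - 2)*(-1 + x)*(x + 5)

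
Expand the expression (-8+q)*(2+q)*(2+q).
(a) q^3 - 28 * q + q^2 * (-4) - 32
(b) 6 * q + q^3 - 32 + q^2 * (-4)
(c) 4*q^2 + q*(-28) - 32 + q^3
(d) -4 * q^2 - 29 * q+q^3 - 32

Expanding (-8+q)*(2+q)*(2+q):
= q^3 - 28 * q + q^2 * (-4) - 32
a) q^3 - 28 * q + q^2 * (-4) - 32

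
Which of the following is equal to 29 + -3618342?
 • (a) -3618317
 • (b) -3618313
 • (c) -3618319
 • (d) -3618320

29 + -3618342 = -3618313
b) -3618313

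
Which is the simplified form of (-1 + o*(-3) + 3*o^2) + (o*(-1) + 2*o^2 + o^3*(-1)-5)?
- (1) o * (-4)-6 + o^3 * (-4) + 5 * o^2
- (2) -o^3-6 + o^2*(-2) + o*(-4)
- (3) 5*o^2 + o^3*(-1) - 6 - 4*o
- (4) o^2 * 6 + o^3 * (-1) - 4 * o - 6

Adding the polynomials and combining like terms:
(-1 + o*(-3) + 3*o^2) + (o*(-1) + 2*o^2 + o^3*(-1) - 5)
= 5*o^2 + o^3*(-1) - 6 - 4*o
3) 5*o^2 + o^3*(-1) - 6 - 4*o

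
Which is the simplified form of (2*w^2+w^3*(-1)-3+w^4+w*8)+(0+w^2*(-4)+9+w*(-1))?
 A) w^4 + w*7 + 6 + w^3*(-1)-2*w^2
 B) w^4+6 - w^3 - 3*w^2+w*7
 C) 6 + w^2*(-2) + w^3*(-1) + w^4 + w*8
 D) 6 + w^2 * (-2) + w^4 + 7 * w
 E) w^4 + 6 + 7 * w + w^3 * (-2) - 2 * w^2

Adding the polynomials and combining like terms:
(2*w^2 + w^3*(-1) - 3 + w^4 + w*8) + (0 + w^2*(-4) + 9 + w*(-1))
= w^4 + w*7 + 6 + w^3*(-1)-2*w^2
A) w^4 + w*7 + 6 + w^3*(-1)-2*w^2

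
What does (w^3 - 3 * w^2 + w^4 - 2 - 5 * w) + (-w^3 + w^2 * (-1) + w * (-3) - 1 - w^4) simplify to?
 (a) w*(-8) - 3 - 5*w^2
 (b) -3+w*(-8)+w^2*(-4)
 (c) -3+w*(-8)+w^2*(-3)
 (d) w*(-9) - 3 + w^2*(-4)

Adding the polynomials and combining like terms:
(w^3 - 3*w^2 + w^4 - 2 - 5*w) + (-w^3 + w^2*(-1) + w*(-3) - 1 - w^4)
= -3+w*(-8)+w^2*(-4)
b) -3+w*(-8)+w^2*(-4)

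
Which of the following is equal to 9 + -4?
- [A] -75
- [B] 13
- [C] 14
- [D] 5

9 + -4 = 5
D) 5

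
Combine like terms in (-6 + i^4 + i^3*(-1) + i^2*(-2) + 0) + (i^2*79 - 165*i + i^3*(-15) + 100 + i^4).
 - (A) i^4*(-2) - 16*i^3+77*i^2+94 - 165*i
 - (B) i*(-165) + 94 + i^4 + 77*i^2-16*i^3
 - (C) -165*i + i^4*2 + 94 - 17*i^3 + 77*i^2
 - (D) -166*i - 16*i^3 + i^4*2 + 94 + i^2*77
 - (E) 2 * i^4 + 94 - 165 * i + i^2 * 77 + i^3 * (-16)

Adding the polynomials and combining like terms:
(-6 + i^4 + i^3*(-1) + i^2*(-2) + 0) + (i^2*79 - 165*i + i^3*(-15) + 100 + i^4)
= 2 * i^4 + 94 - 165 * i + i^2 * 77 + i^3 * (-16)
E) 2 * i^4 + 94 - 165 * i + i^2 * 77 + i^3 * (-16)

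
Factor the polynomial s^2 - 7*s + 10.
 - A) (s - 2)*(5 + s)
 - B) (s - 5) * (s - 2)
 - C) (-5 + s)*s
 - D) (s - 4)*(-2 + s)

We need to factor s^2 - 7*s + 10.
The factored form is (s - 5) * (s - 2).
B) (s - 5) * (s - 2)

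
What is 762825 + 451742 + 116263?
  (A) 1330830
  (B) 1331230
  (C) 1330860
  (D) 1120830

First: 762825 + 451742 = 1214567
Then: 1214567 + 116263 = 1330830
A) 1330830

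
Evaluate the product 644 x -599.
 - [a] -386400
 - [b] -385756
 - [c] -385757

644 * -599 = -385756
b) -385756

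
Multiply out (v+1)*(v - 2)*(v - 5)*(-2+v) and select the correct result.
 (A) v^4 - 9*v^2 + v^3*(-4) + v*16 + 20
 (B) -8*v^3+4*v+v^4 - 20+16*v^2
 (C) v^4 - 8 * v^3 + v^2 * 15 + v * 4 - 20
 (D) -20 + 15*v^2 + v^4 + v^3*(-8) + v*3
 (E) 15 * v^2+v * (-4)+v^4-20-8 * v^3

Expanding (v+1)*(v - 2)*(v - 5)*(-2+v):
= v^4 - 8 * v^3 + v^2 * 15 + v * 4 - 20
C) v^4 - 8 * v^3 + v^2 * 15 + v * 4 - 20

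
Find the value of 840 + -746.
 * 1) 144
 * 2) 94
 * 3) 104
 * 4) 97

840 + -746 = 94
2) 94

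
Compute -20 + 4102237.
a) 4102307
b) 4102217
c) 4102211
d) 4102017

-20 + 4102237 = 4102217
b) 4102217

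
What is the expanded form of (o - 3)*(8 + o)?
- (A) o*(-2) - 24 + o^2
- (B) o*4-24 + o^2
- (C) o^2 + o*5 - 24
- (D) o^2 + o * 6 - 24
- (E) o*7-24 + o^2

Expanding (o - 3)*(8 + o):
= o^2 + o*5 - 24
C) o^2 + o*5 - 24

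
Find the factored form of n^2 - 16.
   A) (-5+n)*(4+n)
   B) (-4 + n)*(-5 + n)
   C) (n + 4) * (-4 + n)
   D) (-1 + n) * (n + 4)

We need to factor n^2 - 16.
The factored form is (n + 4) * (-4 + n).
C) (n + 4) * (-4 + n)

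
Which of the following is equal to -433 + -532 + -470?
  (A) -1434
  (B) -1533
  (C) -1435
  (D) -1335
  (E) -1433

First: -433 + -532 = -965
Then: -965 + -470 = -1435
C) -1435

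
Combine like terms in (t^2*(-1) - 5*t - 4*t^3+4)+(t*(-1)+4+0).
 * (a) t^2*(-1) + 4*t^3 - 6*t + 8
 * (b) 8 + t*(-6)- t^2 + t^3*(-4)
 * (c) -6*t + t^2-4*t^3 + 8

Adding the polynomials and combining like terms:
(t^2*(-1) - 5*t - 4*t^3 + 4) + (t*(-1) + 4 + 0)
= 8 + t*(-6)- t^2 + t^3*(-4)
b) 8 + t*(-6)- t^2 + t^3*(-4)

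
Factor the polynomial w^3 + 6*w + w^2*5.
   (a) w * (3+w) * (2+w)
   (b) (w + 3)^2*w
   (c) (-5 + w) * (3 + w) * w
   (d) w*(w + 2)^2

We need to factor w^3 + 6*w + w^2*5.
The factored form is w * (3+w) * (2+w).
a) w * (3+w) * (2+w)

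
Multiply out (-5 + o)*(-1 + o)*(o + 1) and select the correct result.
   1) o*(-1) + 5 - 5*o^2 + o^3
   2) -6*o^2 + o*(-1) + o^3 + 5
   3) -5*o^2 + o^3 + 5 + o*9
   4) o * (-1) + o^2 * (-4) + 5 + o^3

Expanding (-5 + o)*(-1 + o)*(o + 1):
= o*(-1) + 5 - 5*o^2 + o^3
1) o*(-1) + 5 - 5*o^2 + o^3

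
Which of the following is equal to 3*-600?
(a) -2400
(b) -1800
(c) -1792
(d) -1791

3 * -600 = -1800
b) -1800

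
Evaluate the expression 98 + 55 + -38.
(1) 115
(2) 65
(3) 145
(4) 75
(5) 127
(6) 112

First: 98 + 55 = 153
Then: 153 + -38 = 115
1) 115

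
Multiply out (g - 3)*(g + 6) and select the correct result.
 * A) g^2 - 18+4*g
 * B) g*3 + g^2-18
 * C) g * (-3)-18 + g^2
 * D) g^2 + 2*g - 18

Expanding (g - 3)*(g + 6):
= g*3 + g^2-18
B) g*3 + g^2-18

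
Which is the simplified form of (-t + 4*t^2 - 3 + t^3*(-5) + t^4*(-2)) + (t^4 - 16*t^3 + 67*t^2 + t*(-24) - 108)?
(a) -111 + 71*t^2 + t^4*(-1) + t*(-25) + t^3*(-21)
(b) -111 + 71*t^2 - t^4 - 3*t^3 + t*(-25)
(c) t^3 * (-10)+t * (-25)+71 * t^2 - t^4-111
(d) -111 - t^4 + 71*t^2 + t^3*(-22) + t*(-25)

Adding the polynomials and combining like terms:
(-t + 4*t^2 - 3 + t^3*(-5) + t^4*(-2)) + (t^4 - 16*t^3 + 67*t^2 + t*(-24) - 108)
= -111 + 71*t^2 + t^4*(-1) + t*(-25) + t^3*(-21)
a) -111 + 71*t^2 + t^4*(-1) + t*(-25) + t^3*(-21)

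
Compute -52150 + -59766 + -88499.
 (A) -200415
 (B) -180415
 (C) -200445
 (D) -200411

First: -52150 + -59766 = -111916
Then: -111916 + -88499 = -200415
A) -200415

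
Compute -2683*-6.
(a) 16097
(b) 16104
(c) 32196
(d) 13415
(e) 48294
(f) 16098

-2683 * -6 = 16098
f) 16098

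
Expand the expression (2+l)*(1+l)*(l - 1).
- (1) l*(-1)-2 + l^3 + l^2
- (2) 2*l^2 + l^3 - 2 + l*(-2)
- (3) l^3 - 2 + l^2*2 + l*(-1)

Expanding (2+l)*(1+l)*(l - 1):
= l^3 - 2 + l^2*2 + l*(-1)
3) l^3 - 2 + l^2*2 + l*(-1)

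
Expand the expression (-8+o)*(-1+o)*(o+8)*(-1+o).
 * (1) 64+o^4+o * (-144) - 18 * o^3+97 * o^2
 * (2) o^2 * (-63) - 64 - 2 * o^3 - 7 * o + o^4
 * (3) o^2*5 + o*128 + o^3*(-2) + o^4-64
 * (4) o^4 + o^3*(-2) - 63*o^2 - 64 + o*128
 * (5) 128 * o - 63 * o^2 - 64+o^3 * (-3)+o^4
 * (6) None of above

Expanding (-8+o)*(-1+o)*(o+8)*(-1+o):
= o^4 + o^3*(-2) - 63*o^2 - 64 + o*128
4) o^4 + o^3*(-2) - 63*o^2 - 64 + o*128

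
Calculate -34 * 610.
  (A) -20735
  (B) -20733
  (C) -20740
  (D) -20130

-34 * 610 = -20740
C) -20740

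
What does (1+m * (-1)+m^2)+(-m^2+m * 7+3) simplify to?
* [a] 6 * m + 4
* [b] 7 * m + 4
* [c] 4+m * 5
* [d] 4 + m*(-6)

Adding the polynomials and combining like terms:
(1 + m*(-1) + m^2) + (-m^2 + m*7 + 3)
= 6 * m + 4
a) 6 * m + 4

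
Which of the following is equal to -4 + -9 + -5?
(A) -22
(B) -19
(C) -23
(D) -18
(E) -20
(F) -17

First: -4 + -9 = -13
Then: -13 + -5 = -18
D) -18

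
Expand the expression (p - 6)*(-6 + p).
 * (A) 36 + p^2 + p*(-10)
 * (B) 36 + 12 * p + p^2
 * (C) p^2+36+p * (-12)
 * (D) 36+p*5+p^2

Expanding (p - 6)*(-6 + p):
= p^2+36+p * (-12)
C) p^2+36+p * (-12)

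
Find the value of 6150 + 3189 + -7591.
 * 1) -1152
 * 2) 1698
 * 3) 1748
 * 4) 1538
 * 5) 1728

First: 6150 + 3189 = 9339
Then: 9339 + -7591 = 1748
3) 1748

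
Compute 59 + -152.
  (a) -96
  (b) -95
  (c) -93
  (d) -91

59 + -152 = -93
c) -93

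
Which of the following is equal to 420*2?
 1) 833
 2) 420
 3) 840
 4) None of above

420 * 2 = 840
3) 840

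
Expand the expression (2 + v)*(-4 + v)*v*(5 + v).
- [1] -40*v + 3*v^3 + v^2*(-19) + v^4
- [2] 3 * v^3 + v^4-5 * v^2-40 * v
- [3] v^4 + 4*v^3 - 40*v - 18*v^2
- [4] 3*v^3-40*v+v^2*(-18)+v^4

Expanding (2 + v)*(-4 + v)*v*(5 + v):
= 3*v^3-40*v+v^2*(-18)+v^4
4) 3*v^3-40*v+v^2*(-18)+v^4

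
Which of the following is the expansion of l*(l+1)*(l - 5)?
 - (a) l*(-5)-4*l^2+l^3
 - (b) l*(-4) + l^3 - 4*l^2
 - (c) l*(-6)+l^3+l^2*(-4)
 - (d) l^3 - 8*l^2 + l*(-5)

Expanding l*(l+1)*(l - 5):
= l*(-5)-4*l^2+l^3
a) l*(-5)-4*l^2+l^3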